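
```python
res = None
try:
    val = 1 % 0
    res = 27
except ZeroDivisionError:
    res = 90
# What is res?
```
90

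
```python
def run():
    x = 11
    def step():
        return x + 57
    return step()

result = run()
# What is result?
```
68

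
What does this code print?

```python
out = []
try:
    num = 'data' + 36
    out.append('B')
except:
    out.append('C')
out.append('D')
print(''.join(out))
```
CD

Exception raised in try, caught by bare except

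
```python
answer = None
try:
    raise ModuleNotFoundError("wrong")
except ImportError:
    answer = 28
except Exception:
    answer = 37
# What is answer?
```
28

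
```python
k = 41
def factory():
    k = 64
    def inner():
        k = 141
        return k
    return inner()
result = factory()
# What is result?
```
141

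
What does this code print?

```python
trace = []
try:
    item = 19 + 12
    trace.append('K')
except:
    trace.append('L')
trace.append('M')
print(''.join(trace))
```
KM

No exception, try block completes normally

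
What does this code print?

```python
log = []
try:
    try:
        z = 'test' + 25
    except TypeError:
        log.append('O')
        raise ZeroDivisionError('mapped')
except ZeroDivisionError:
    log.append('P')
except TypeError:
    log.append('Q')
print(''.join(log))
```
OP

New ZeroDivisionError raised, caught by outer ZeroDivisionError handler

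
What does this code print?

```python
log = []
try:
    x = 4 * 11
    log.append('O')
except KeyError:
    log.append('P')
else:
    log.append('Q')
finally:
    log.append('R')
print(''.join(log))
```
OQR

else runs before finally when no exception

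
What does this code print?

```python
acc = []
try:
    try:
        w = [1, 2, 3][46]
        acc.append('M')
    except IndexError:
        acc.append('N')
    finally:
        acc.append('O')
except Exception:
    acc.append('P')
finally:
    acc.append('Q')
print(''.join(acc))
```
NOQ

Both finally blocks run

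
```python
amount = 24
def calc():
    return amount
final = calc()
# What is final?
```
24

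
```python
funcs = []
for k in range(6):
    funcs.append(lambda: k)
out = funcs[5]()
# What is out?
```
5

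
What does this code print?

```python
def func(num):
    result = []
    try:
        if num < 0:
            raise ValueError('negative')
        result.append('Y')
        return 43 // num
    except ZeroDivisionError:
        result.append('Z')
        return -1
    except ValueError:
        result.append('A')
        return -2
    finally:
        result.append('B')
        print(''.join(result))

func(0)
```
YZB

num=0 causes ZeroDivisionError, caught, finally prints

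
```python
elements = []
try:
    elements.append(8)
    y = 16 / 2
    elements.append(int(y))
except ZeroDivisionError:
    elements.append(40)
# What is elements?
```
[8, 8]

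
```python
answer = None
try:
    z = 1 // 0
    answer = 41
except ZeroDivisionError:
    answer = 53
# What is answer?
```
53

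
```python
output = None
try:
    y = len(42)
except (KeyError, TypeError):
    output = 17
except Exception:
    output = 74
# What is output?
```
17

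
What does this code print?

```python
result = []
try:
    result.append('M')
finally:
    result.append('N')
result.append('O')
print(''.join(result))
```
MNO

try/finally without except, no exception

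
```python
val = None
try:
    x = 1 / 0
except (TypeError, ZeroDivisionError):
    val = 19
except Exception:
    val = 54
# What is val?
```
19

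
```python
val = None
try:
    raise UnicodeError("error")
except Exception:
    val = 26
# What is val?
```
26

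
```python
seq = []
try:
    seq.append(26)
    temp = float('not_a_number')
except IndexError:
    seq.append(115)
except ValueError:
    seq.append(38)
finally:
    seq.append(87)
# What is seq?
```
[26, 38, 87]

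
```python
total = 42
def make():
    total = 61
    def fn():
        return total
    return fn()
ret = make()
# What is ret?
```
61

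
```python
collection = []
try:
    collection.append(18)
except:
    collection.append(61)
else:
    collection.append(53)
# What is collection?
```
[18, 53]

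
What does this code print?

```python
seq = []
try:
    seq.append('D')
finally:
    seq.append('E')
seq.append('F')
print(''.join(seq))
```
DEF

try/finally without except, no exception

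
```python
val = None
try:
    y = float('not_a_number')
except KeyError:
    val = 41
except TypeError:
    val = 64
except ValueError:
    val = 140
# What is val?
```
140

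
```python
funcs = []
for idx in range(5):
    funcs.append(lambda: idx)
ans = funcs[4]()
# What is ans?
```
4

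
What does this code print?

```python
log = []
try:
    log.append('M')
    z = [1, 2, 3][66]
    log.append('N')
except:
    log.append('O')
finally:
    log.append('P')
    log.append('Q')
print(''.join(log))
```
MOPQ

Code before exception runs, then except, then all of finally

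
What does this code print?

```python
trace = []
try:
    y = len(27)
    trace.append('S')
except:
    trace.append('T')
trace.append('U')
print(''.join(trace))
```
TU

Exception raised in try, caught by bare except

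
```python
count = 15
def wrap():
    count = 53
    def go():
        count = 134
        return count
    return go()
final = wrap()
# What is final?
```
134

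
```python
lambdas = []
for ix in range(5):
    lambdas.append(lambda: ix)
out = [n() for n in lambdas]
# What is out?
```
[4, 4, 4, 4, 4]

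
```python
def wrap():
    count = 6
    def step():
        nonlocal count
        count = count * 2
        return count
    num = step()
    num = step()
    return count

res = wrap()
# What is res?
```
24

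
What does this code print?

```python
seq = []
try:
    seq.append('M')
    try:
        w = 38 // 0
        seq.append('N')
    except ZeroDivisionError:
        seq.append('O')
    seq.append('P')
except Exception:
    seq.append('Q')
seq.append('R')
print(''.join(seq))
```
MOPR

Inner exception caught by inner handler, outer continues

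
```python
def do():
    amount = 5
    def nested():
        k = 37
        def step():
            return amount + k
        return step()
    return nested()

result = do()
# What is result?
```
42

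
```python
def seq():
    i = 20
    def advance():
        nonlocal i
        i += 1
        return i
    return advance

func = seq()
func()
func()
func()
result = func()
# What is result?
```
24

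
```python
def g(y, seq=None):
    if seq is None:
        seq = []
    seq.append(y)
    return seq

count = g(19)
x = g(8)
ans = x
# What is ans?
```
[8]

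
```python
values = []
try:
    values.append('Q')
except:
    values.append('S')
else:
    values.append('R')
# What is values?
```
['Q', 'R']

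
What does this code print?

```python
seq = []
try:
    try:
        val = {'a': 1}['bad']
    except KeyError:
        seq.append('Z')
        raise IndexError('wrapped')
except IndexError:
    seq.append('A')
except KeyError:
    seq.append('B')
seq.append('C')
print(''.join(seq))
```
ZAC

IndexError raised and caught, original KeyError not re-raised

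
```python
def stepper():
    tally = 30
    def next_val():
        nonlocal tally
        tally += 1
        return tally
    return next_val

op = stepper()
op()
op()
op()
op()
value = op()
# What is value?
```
35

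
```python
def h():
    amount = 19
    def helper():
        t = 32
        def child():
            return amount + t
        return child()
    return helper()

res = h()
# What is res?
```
51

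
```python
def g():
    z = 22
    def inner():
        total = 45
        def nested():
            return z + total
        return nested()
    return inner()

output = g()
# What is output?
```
67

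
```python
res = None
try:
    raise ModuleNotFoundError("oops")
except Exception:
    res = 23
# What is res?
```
23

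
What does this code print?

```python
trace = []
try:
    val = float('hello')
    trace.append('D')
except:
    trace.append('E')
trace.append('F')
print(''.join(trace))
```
EF

Exception raised in try, caught by bare except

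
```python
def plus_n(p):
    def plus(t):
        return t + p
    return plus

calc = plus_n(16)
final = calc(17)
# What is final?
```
33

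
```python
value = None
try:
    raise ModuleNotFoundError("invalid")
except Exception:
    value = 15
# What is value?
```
15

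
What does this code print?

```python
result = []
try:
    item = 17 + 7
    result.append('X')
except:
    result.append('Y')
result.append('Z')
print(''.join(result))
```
XZ

No exception, try block completes normally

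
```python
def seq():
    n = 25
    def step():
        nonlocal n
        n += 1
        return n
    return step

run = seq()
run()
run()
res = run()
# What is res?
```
28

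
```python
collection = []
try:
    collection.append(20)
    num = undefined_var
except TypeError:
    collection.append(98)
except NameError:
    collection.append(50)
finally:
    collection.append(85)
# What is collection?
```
[20, 50, 85]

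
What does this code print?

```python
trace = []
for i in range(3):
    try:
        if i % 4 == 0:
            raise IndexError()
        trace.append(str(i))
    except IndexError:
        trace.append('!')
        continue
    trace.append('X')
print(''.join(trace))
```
!1X2X

continue in except skips rest of loop body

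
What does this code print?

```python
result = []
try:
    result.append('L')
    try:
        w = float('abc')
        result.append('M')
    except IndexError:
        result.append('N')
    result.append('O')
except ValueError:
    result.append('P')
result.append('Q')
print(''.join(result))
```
LPQ

Inner handler doesn't match, propagates to outer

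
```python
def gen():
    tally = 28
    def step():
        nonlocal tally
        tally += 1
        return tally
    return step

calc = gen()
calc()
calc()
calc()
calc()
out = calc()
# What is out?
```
33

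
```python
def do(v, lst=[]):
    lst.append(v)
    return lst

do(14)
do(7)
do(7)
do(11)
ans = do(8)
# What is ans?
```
[14, 7, 7, 11, 8]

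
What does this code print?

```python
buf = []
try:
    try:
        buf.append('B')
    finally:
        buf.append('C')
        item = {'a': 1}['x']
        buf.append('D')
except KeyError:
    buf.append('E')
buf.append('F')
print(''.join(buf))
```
BCEF

Exception in inner finally caught by outer except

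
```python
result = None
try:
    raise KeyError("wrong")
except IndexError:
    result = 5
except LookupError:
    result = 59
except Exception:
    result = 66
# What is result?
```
59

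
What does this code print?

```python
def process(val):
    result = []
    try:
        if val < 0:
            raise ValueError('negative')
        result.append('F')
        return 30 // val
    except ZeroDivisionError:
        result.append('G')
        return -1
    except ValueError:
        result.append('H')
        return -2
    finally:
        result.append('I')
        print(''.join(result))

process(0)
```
FGI

val=0 causes ZeroDivisionError, caught, finally prints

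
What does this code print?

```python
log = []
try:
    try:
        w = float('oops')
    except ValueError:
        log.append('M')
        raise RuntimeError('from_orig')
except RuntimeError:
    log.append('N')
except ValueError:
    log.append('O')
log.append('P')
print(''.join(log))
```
MNP

RuntimeError raised and caught, original ValueError not re-raised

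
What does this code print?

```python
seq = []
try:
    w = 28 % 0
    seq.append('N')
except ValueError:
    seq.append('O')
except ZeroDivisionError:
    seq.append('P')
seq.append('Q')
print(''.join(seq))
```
PQ

ZeroDivisionError is caught by its specific handler, not ValueError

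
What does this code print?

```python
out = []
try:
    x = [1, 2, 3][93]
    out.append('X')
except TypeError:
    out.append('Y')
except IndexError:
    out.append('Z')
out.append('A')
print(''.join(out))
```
ZA

IndexError is caught by its specific handler, not TypeError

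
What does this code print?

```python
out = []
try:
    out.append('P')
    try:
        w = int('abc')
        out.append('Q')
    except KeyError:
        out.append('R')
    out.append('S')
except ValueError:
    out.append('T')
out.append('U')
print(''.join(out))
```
PTU

Inner handler doesn't match, propagates to outer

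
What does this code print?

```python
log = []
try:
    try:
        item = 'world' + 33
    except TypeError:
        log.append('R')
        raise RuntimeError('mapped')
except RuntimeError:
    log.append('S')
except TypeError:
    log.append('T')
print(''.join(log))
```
RS

New RuntimeError raised, caught by outer RuntimeError handler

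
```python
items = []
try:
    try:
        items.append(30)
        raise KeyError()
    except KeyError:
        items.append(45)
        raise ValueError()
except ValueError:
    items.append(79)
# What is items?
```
[30, 45, 79]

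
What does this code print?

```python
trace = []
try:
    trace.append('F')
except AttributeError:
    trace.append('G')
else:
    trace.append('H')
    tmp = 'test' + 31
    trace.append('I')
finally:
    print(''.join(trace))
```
FH

Try succeeds, else appends 'H', TypeError in else is uncaught, finally prints before exception propagates ('I' never appended)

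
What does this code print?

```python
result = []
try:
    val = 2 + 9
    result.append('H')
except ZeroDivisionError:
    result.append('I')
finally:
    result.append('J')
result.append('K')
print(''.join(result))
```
HJK

finally runs after normal execution too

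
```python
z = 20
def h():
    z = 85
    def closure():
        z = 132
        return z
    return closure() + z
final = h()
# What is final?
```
217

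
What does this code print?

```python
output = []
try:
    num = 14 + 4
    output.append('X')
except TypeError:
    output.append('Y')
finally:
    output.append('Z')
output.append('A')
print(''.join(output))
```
XZA

finally runs after normal execution too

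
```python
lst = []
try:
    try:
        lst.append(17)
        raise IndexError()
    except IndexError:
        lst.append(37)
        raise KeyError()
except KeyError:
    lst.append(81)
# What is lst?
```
[17, 37, 81]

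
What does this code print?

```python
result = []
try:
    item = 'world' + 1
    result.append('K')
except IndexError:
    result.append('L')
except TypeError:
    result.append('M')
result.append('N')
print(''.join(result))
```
MN

TypeError is caught by its specific handler, not IndexError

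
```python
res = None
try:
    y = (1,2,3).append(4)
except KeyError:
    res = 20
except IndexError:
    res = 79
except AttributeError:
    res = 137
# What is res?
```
137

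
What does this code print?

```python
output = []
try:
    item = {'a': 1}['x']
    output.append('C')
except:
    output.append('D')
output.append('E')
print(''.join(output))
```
DE

Exception raised in try, caught by bare except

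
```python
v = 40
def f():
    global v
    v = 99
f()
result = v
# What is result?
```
99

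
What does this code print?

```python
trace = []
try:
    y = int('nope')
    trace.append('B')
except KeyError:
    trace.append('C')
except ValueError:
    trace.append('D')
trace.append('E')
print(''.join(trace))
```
DE

ValueError is caught by its specific handler, not KeyError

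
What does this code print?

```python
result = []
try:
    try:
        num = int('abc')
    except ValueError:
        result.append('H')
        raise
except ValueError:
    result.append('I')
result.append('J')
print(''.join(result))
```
HIJ

raise without argument re-raises current exception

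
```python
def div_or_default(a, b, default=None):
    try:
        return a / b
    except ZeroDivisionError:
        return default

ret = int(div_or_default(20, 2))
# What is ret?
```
10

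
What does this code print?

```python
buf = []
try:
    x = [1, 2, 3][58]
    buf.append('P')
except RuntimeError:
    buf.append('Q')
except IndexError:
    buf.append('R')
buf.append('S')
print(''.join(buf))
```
RS

IndexError is caught by its specific handler, not RuntimeError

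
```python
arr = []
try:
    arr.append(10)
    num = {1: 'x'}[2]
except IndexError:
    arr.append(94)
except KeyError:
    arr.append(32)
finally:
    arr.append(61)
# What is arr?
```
[10, 32, 61]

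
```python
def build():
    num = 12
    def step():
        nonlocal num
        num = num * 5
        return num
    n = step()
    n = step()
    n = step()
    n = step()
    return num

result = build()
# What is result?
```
7500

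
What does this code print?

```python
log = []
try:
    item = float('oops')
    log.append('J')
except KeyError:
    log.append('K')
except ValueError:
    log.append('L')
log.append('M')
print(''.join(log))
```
LM

ValueError is caught by its specific handler, not KeyError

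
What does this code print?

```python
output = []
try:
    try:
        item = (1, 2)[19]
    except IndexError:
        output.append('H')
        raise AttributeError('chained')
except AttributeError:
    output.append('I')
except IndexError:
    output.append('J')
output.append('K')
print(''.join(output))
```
HIK

AttributeError raised and caught, original IndexError not re-raised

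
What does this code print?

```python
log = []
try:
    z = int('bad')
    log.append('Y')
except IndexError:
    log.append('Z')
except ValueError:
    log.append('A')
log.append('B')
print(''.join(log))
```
AB

ValueError is caught by its specific handler, not IndexError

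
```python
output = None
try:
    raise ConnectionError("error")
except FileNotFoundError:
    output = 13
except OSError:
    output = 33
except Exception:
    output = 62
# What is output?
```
33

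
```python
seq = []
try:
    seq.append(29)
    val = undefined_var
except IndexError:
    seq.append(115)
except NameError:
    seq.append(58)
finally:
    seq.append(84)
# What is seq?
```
[29, 58, 84]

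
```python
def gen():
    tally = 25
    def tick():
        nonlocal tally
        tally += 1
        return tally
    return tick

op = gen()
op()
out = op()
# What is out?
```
27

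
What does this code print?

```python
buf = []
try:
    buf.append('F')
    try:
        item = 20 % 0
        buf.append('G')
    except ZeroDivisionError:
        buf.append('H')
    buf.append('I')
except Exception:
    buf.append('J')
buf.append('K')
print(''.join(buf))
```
FHIK

Inner exception caught by inner handler, outer continues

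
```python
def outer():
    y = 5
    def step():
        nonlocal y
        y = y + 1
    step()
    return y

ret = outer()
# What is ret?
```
6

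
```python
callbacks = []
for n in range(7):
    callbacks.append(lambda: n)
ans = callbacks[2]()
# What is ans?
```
6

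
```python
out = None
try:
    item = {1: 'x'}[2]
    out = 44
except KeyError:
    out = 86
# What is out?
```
86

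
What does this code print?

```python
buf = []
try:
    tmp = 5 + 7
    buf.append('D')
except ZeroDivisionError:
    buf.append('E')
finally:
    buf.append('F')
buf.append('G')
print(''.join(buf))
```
DFG

finally runs after normal execution too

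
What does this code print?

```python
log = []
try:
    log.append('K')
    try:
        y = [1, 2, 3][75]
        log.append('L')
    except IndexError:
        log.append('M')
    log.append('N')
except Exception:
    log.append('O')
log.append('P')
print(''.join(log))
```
KMNP

Inner exception caught by inner handler, outer continues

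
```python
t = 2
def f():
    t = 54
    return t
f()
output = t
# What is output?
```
2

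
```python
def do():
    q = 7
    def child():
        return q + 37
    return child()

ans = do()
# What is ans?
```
44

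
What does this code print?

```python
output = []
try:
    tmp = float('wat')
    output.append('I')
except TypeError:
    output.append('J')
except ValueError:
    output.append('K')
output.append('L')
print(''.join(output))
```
KL

ValueError is caught by its specific handler, not TypeError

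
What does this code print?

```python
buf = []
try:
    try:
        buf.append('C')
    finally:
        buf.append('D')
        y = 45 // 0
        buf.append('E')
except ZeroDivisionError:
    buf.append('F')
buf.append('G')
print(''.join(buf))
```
CDFG

Exception in inner finally caught by outer except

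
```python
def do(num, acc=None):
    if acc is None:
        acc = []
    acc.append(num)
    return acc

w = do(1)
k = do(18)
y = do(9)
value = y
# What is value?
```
[9]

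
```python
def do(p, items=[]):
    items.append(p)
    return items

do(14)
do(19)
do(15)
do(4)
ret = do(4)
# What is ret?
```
[14, 19, 15, 4, 4]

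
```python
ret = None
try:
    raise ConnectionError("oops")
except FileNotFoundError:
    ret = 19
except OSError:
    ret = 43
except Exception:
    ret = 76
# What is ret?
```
43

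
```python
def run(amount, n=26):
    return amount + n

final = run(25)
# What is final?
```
51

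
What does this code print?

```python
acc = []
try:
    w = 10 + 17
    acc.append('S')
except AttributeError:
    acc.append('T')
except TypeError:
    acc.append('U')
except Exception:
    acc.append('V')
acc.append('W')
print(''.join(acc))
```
SW

No exception, try block completes normally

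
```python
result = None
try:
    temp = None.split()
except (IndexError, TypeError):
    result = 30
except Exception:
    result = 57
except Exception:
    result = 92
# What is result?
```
57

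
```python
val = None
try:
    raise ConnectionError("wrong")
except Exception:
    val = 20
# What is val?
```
20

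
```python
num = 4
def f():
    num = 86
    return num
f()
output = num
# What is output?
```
4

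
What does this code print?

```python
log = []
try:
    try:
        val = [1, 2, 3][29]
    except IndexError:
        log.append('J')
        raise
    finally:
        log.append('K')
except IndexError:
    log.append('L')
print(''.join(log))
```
JKL

finally runs before re-raised exception propagates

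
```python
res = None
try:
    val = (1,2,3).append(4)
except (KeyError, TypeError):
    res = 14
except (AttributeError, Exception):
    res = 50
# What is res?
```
50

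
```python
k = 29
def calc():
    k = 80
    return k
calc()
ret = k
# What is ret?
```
29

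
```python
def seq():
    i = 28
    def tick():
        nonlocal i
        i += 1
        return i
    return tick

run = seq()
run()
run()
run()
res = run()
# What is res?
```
32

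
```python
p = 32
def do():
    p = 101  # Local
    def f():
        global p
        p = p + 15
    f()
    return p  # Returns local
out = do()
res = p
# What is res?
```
47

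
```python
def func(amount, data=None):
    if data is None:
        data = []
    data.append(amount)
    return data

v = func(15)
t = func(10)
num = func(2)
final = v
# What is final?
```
[15]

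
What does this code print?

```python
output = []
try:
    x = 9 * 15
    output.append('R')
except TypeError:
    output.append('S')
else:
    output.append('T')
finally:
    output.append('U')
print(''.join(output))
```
RTU

else runs before finally when no exception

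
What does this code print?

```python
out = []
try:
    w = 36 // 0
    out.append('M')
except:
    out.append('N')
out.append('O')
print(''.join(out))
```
NO

Exception raised in try, caught by bare except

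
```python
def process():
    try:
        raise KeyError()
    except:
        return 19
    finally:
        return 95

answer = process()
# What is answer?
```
95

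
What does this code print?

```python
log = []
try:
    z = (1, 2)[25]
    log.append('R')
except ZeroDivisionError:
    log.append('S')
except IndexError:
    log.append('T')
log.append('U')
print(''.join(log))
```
TU

IndexError is caught by its specific handler, not ZeroDivisionError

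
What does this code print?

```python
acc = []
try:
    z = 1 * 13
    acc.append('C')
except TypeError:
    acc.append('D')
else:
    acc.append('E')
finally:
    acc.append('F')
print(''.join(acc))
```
CEF

else runs before finally when no exception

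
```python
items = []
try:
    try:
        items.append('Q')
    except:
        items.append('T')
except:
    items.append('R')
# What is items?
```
['Q']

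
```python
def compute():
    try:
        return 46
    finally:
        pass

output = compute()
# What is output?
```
46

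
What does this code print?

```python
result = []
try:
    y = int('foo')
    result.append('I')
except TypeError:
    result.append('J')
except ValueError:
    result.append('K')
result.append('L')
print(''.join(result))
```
KL

ValueError is caught by its specific handler, not TypeError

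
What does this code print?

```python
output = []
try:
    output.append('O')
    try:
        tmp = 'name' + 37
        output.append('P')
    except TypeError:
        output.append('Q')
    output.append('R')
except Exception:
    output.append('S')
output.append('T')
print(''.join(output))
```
OQRT

Inner exception caught by inner handler, outer continues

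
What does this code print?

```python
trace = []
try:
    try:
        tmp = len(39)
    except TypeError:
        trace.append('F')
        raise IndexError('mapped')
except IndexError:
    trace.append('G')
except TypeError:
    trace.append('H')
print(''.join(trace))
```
FG

New IndexError raised, caught by outer IndexError handler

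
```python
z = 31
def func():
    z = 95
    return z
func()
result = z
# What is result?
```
31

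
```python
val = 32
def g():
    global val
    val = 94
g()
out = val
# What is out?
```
94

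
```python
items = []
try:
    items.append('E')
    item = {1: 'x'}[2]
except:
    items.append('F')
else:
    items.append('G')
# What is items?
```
['E', 'F']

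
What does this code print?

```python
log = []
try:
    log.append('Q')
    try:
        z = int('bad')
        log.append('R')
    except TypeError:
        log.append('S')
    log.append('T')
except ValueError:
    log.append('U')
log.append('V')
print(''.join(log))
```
QUV

Inner handler doesn't match, propagates to outer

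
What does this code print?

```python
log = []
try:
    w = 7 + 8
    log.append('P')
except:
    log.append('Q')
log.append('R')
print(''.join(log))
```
PR

No exception, try block completes normally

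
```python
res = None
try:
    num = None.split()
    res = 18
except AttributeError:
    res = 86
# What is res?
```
86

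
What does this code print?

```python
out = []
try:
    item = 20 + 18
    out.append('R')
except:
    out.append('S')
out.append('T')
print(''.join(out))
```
RT

No exception, try block completes normally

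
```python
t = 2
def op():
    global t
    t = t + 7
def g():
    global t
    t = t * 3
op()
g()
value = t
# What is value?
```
27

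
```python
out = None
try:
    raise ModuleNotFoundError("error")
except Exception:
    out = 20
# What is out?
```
20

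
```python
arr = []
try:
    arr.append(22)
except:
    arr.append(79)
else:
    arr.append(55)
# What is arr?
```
[22, 55]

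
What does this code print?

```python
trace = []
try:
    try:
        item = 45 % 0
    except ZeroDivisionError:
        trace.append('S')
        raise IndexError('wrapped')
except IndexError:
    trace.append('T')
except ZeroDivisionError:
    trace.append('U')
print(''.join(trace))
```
ST

New IndexError raised, caught by outer IndexError handler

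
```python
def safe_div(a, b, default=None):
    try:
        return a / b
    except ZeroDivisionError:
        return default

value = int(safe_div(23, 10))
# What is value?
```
2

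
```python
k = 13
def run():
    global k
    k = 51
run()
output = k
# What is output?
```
51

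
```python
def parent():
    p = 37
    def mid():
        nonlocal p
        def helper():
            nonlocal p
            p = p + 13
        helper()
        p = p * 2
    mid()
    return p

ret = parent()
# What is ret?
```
100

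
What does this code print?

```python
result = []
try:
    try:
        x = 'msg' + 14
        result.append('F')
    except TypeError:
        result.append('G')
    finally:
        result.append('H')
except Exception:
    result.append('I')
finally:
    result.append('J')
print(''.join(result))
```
GHJ

Both finally blocks run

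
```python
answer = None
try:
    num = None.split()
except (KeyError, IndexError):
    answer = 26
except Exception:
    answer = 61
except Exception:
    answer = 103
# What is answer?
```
61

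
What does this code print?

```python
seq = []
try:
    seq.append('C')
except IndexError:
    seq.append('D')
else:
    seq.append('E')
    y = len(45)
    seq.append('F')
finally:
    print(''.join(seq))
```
CE

Try succeeds, else appends 'E', TypeError in else is uncaught, finally prints before exception propagates ('F' never appended)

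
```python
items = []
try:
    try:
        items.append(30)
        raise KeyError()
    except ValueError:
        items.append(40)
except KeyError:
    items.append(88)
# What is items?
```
[30, 88]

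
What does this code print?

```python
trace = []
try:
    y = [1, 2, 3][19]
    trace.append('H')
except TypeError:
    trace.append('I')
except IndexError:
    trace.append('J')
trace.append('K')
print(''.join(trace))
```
JK

IndexError is caught by its specific handler, not TypeError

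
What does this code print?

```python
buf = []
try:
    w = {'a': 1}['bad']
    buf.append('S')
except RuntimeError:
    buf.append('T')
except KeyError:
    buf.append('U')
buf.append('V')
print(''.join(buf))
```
UV

KeyError is caught by its specific handler, not RuntimeError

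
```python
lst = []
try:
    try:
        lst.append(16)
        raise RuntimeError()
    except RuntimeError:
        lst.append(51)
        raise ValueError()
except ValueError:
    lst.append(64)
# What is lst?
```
[16, 51, 64]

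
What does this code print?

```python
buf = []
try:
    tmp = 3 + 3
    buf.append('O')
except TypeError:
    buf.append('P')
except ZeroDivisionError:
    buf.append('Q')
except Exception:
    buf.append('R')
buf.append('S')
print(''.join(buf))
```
OS

No exception, try block completes normally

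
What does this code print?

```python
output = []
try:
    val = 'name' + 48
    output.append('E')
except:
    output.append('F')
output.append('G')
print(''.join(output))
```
FG

Exception raised in try, caught by bare except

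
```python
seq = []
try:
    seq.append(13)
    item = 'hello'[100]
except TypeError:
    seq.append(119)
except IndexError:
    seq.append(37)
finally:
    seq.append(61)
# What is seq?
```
[13, 37, 61]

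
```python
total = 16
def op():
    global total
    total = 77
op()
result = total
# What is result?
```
77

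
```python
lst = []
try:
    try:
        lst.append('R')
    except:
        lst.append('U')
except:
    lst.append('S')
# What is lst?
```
['R']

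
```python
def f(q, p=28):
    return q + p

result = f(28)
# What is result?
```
56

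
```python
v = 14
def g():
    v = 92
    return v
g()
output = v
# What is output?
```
14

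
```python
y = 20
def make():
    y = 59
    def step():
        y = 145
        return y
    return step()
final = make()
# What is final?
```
145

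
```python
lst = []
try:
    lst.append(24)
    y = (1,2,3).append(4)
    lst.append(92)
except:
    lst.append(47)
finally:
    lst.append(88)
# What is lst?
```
[24, 47, 88]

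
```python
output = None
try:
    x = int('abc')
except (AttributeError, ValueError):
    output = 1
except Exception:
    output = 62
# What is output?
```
1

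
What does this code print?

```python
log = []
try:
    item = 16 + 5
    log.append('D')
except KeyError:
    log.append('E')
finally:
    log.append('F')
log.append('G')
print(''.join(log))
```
DFG

finally runs after normal execution too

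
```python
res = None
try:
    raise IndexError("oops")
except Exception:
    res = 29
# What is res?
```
29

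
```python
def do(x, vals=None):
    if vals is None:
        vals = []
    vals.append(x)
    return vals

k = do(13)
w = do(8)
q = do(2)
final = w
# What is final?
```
[8]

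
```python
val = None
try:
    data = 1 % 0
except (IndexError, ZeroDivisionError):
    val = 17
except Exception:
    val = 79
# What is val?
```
17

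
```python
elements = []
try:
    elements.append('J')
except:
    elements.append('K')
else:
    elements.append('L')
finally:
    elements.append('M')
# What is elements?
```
['J', 'L', 'M']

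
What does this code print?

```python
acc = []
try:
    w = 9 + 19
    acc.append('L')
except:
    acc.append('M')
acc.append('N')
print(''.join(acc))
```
LN

No exception, try block completes normally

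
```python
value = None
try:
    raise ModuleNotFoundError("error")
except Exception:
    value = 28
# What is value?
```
28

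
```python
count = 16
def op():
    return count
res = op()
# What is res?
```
16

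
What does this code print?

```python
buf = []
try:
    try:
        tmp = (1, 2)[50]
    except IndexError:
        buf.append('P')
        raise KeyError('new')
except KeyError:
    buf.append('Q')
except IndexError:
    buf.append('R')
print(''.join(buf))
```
PQ

New KeyError raised, caught by outer KeyError handler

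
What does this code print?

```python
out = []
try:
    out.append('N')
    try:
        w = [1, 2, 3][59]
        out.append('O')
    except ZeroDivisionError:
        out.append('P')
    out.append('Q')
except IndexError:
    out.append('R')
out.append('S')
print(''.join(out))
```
NRS

Inner handler doesn't match, propagates to outer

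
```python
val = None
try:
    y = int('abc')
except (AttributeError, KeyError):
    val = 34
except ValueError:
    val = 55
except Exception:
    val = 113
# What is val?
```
55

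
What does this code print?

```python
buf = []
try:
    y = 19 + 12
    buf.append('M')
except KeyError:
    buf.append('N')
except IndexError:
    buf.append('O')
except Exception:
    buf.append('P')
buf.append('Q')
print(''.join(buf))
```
MQ

No exception, try block completes normally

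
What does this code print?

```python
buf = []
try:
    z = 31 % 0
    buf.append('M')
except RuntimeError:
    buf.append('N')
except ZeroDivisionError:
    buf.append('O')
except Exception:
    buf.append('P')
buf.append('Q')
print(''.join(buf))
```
OQ

ZeroDivisionError matches before generic Exception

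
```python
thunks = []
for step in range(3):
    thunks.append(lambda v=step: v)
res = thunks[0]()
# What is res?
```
0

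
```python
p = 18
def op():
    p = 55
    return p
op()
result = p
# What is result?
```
18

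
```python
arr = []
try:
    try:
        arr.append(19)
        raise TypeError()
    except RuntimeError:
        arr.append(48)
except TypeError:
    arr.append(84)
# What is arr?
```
[19, 84]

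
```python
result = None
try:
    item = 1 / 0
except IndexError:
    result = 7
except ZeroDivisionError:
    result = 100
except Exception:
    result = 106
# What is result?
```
100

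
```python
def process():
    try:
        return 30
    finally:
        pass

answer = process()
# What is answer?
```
30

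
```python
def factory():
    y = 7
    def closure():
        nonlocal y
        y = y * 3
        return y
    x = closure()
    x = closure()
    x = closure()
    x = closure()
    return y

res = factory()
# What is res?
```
567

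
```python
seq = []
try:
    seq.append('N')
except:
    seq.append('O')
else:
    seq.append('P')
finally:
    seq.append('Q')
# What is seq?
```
['N', 'P', 'Q']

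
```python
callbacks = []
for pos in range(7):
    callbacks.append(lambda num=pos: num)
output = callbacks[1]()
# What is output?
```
1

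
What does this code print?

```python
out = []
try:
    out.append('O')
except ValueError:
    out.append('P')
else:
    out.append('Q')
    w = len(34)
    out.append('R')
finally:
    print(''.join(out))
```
OQ

Try succeeds, else appends 'Q', TypeError in else is uncaught, finally prints before exception propagates ('R' never appended)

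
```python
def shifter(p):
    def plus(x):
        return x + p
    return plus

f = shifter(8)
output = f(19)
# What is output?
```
27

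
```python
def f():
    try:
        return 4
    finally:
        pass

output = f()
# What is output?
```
4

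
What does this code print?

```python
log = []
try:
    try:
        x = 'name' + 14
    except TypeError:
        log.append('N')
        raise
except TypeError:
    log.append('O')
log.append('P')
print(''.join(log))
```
NOP

raise without argument re-raises current exception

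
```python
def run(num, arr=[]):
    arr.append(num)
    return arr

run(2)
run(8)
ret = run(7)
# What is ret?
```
[2, 8, 7]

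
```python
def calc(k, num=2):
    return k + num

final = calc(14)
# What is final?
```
16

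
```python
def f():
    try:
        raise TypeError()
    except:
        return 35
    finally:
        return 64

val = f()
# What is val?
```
64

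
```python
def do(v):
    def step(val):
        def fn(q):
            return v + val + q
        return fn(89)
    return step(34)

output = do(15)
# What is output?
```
138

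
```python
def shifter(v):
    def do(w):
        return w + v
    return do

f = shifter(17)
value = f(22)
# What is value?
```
39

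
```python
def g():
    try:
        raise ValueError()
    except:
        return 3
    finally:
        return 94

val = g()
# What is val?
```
94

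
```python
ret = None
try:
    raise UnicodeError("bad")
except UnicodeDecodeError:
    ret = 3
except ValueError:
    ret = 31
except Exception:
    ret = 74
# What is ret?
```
31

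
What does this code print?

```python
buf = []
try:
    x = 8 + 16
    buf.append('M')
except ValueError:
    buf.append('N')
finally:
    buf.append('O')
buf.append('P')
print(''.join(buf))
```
MOP

finally runs after normal execution too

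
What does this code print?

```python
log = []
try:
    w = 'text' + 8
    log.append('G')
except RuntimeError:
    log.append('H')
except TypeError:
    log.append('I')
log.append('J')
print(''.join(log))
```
IJ

TypeError is caught by its specific handler, not RuntimeError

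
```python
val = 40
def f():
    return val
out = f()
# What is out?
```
40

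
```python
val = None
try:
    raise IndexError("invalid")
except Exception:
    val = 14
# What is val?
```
14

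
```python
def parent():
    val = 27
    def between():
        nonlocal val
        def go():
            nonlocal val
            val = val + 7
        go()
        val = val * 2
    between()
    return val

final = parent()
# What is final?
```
68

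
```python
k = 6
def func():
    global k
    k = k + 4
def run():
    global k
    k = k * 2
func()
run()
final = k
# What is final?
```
20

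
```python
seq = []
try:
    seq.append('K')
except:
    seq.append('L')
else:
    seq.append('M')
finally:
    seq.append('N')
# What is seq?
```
['K', 'M', 'N']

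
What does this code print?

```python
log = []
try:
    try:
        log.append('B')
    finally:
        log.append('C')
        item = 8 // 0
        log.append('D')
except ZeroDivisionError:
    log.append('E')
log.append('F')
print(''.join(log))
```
BCEF

Exception in inner finally caught by outer except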